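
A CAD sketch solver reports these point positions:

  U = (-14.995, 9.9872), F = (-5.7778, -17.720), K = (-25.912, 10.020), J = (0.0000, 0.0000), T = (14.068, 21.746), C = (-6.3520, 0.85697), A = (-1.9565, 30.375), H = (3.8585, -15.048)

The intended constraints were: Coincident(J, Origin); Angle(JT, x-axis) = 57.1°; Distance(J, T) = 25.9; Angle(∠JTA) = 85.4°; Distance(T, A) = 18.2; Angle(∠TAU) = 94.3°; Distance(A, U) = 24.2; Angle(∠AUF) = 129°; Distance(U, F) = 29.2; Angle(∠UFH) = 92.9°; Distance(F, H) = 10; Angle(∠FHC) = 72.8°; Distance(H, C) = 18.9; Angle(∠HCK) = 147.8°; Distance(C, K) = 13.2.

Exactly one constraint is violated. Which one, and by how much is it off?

Distance(C, K) = 13.2 — off by 8.40.

J = (0.00, 0.00) ✓; JT at 57.10° ✓; |JT| = 25.90 ✓; ∠JTA = 85.40° ✓; |TA| = 18.20 ✓; ∠TAU = 94.30° ✓; |AU| = 24.20 ✓; ∠AUF = 129.0° ✓; |UF| = 29.20 ✓; ∠UFH = 92.90° ✓; |FH| = 10.00 ✓; ∠FHC = 72.80° ✓; |HC| = 18.90 ✓; ∠HCK = 147.8° ✓; |CK| = 21.60 ✗.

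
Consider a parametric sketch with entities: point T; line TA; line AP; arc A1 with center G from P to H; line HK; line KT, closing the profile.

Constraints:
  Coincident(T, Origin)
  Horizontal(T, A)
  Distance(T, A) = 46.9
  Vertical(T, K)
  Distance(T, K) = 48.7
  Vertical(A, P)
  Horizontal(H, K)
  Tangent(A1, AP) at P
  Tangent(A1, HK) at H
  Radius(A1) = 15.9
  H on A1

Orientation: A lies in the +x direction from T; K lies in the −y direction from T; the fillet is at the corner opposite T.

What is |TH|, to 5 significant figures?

57.729

The virtual corner opposite T is at (46.900, -48.700). Tangency of A1 to AP means the radius GP is perpendicular to AP and tangency of A1 to HK means the radius GH is perpendicular to HK, with radius 15.9, so the center G sits 15.9 in from both sides at G = (31.000, -32.800). That places the tangent points at P = (46.900, -32.800) on AP and H = (31.000, -48.700) on HK. Then |TH| = |H − T| = 57.729.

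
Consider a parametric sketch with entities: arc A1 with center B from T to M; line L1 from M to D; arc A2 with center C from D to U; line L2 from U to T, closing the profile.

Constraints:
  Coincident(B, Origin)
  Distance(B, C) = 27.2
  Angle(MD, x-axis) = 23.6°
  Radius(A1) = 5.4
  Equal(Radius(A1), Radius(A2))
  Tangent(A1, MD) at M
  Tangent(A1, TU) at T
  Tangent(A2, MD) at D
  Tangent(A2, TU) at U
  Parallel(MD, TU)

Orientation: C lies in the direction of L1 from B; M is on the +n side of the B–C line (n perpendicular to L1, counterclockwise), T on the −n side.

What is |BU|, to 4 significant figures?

27.73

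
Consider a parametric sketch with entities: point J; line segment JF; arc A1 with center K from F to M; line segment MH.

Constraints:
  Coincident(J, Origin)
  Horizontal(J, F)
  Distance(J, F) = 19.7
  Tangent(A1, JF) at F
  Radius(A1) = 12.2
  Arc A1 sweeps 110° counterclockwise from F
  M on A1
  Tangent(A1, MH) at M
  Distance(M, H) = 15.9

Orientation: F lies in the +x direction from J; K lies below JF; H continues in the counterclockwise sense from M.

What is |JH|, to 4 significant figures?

34.17

J is at the origin; J and F share the same y with |JF| = 19.7 and F on the +x side, so F = (19.70, 0.000). The tangent condition forces KF to be normal to JF, so K = F + (0, -12.2) = (19.70, -12.20). On A1, F sits at bearing 90° from K; a 110° counterclockwise sweep puts M at bearing 200°, so M = K + 12.2·(cos 200°, sin 200°) = (8.236, -16.37). A1 meets MH tangentially, so KM is at right angles to MH, so MH runs along (−sin 200°, cos 200°); with |MH| = 15.9, H = (13.67, -31.31). Then |JH| = |H − J| = 34.17.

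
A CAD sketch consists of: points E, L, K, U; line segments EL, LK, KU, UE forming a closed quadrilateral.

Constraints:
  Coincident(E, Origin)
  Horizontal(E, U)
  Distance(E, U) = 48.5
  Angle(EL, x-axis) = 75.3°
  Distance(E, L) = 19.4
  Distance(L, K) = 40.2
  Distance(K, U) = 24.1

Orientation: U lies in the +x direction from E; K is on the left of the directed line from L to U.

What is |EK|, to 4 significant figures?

50.74

Checks: |LK| = 40.20 ✓; |KU| = 24.10 ✓.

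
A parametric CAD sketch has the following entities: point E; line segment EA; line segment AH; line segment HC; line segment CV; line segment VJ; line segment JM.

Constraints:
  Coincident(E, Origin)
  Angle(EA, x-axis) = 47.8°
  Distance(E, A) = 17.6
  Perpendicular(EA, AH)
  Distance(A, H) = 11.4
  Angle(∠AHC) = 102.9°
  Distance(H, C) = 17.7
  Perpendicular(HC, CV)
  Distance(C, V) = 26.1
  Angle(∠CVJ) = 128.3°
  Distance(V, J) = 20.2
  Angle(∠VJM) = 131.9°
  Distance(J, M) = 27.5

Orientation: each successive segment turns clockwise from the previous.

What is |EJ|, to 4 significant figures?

26.81

E is at the origin; EA runs at 47.8° with length 17.6, so A = (11.82, 13.04). The perpendicularity gives AH at right angles to EA, so AH runs at -42.20°; with |AH| = 11.4, H = (20.27, 5.381). ∠AHC = 102.9° gives HC at -119.3° from the x-axis; with |HC| = 17.7, C = (11.61, -10.06). HC is perpendicular to CV, so CV runs at 150.7°; with |CV| = 26.1, V = (-11.16, 2.718). ∠CVJ = 128.3° gives VJ at 99.00° from the x-axis; with |VJ| = 20.2, J = (-14.32, 22.67). Then |EJ| = |J − E| = 26.81.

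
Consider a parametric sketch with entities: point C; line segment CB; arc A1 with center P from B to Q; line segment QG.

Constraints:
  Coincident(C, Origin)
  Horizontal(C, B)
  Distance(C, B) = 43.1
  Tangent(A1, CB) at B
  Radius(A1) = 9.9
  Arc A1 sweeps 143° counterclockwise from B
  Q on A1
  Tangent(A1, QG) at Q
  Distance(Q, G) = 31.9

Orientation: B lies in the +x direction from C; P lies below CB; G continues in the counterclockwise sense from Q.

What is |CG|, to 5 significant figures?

72.735

On A1, B sits at bearing 90° from P; a 143° counterclockwise sweep puts Q at bearing 233°, so Q = P + 9.9·(cos 233°, sin 233°) = (37.142, -17.806). Tangency of A1 to QG means the radius PQ is perpendicular to QG, so QG runs along (−sin 233°, cos 233°); with |QG| = 31.9, G = (62.619, -37.004). Then |CG| = |G − C| = 72.735.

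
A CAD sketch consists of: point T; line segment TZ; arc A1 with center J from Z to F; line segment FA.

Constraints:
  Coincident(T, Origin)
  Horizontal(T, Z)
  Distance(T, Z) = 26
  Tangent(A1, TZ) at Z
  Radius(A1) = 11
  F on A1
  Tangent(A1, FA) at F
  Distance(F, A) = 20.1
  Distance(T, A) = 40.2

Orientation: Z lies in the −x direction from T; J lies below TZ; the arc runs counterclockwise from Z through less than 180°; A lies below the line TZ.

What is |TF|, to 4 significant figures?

38.94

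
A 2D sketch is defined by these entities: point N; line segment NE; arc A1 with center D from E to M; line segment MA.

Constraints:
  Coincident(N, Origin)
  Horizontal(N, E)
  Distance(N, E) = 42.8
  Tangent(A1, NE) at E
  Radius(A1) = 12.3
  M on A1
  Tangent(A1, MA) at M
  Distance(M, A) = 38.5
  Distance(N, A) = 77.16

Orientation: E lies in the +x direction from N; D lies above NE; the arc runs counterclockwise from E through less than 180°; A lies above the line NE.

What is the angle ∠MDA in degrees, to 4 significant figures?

72.28°

N is at the origin; NE is horizontal with |NE| = 42.8 and E on the +x side, so E = (42.80, 0.000). A1 meets NE tangentially, so DE is at right angles to NE, so D = E + (0, 12.3) = (42.80, 12.30). Since DM ⟂ MA (tangency), |DA| = √(12.3² + 38.5²) = 40.42 regardless of where M sits on A1. So A lies on both circle(N, 77.16) and circle(D, 40.42); the above-NE intersection is A = (59.53, 49.09). M is the foot of the tangent from A: M = (55.02, 10.86).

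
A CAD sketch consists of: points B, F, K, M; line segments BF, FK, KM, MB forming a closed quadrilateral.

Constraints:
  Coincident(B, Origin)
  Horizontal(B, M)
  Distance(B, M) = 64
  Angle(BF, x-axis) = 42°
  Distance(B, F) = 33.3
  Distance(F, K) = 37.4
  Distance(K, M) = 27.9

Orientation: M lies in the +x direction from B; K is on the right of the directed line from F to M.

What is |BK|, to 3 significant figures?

40.9

B is at the origin; BM is horizontal with |BM| = 64.0 and M in +x, so M = (64.0, 0). BF runs at 42.0° with |BF| = 33.3, so F = (24.7, 22.3). K is determined by |FK| = 37.4 and |KM| = 27.9 together: it lies at the intersection of circle(F, 37.4) and circle(M, 27.9). With |FM| = 45.1, the foot of the radical line on FM is 29.4 from F and the perpendicular offset is √(37.4² − 29.4²) = 23.1. Taking the right-of-FM solution: K = (39.0, -12.3).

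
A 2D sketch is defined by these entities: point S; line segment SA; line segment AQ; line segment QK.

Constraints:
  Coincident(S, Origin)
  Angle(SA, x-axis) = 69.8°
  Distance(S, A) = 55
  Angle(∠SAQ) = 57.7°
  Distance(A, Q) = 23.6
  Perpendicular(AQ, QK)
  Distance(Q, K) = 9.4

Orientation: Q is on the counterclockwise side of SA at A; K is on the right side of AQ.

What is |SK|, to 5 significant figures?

56.188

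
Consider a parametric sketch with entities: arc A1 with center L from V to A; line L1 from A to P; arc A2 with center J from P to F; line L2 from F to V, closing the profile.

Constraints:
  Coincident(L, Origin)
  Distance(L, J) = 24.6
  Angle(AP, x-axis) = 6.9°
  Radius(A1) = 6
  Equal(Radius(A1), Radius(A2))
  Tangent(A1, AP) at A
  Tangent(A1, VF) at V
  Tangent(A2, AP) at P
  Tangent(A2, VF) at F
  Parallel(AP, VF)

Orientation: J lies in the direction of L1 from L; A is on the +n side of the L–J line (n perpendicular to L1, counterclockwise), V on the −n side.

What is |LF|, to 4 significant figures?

25.32

The slot axis is L1's direction at 6.9°, so u = (cos 6.9°, sin 6.9°) = (0.9928, 0.1201) and n = (−sin 6.9°, cos 6.9°) = (-0.1201, 0.9928). L is at the origin and J lies 24.6 along u from L, so J = 24.6·u = (24.42, 2.955). Tangency of A1 to both parallel lines with radius 6.0 puts A and V at L ± 6.0·n: A = (-0.7208, 5.957), V = (0.7208, -5.957). Equal radii place P and F the same way about J: P = J + 6.0·n = (23.70, 8.912), F = J − 6.0·n = (25.14, -3.001). Then |LF| = |F − L| = 25.32.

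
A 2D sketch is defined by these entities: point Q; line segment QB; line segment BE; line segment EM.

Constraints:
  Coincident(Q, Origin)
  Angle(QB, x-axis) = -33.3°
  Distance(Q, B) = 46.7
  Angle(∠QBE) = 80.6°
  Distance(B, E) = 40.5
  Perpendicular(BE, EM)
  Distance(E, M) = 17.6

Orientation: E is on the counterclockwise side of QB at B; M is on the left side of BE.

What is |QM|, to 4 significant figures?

43.49

Q is at the origin; QB runs at -33.3° with length 46.7, so B = 46.7·(cos -33.3°, sin -33.3°) = (39.03, -25.64). ∠QBE = 80.6°, so BE runs at -33.3° + (180° − 80.6°) = 66.10° from the x-axis; with |BE| = 40.5, E = B + 40.5·(cos 66.10°, sin 66.10°) = (55.44, 11.39). BE is perpendicular to EM; with |EM| = 17.6 on the left of BE, M = E + 17.6·(-0.9143, 0.4051) = (39.35, 18.52). Then |QM| = |M − Q| = 43.49.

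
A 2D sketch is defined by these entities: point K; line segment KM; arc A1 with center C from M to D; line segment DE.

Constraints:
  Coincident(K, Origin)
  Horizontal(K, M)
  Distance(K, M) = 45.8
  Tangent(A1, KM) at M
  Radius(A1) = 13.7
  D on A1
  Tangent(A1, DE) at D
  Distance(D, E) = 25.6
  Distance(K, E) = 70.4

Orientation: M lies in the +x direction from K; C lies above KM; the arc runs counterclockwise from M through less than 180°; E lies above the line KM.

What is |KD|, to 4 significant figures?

61.23

Checks: |KM| = 45.80 ✓; |CD| = 13.70 ✓; ∠(CD, DE) = 90.00° ✓; |DE| = 25.60 ✓; |KE| = 70.40 ✓.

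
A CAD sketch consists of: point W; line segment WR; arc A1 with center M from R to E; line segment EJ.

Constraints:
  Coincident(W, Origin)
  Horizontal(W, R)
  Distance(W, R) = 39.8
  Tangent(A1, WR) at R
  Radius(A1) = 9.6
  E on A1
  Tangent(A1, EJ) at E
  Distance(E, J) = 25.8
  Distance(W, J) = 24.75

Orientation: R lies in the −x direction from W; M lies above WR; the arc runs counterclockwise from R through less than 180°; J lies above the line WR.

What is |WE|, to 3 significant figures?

33.4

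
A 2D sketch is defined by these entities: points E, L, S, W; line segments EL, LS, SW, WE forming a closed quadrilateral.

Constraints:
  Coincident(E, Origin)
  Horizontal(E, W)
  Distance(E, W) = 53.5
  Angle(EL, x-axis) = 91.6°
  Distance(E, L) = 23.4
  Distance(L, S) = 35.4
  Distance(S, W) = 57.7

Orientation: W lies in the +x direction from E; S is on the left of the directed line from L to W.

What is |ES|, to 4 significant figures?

54.59

E is at the origin; EW is horizontal with |EW| = 53.5 and W in +x, so W = (53.5, 0). EL runs at 91.6° with |EL| = 23.4, so L = (-0.6534, 23.39). S is determined by |LS| = 35.4 and |SW| = 57.7 together: it lies at the intersection of circle(L, 35.4) and circle(W, 57.7). With |LW| = 58.99, the foot of the radical line on LW is 11.90 from L and the perpendicular offset is √(35.4² − 11.90²) = 33.34. Taking the left-of-LW solution: S = (23.49, 49.28).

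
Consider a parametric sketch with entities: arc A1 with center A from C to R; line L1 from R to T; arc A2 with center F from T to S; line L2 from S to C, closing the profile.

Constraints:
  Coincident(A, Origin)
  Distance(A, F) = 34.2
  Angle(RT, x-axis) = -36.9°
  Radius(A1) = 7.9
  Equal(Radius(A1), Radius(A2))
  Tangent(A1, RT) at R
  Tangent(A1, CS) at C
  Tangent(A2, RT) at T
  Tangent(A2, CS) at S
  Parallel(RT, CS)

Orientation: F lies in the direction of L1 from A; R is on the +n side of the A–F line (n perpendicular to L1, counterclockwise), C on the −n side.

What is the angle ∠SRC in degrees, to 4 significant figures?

65.20°

The slot axis is L1's direction at -36.9°, so u = (cos -36.9°, sin -36.9°) = (0.7997, -0.6004) and n = (−sin -36.9°, cos -36.9°) = (0.6004, 0.7997). A is at the origin and F lies 34.2 along u from A, so F = 34.2·u = (27.35, -20.53). Tangency of A1 to both parallel lines with radius 7.9 puts R and C at A ± 7.9·n: R = (4.743, 6.318), C = (-4.743, -6.318). Equal radii place T and S the same way about F: T = F + 7.9·n = (32.09, -14.22), S = F − 7.9·n = (22.61, -26.85). Then cos ∠SRC = RS·RC / (|RS||RC|), giving 65.20°.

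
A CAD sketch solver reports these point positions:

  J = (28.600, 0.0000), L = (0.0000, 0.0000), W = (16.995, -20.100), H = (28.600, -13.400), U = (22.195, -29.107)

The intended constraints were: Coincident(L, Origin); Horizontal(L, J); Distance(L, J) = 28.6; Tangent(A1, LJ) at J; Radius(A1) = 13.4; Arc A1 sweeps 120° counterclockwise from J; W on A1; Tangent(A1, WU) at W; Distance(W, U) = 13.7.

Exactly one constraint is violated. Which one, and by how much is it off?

Distance(W, U) = 13.7 — off by 3.30.

L = (0.00, 0.00) ✓; L.y = 0.00, J.y = 0.00 ✓; |LJ| = 28.60 ✓; ∠(HJ, JL) = 90.00° ✓; |HJ| = 13.40 ✓; bearing(H→W) − bearing(H→J) = 120.0° ✓; |HW| = 13.40 ✓; ∠(HW, WU) = 90.00° ✓; |WU| = 10.40 ✗.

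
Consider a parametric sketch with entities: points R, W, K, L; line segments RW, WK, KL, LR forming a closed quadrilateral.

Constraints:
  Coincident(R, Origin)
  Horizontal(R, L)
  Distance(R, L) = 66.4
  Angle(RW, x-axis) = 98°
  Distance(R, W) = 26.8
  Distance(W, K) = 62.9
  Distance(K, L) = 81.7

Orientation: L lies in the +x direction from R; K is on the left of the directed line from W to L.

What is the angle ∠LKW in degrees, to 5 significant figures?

60.834°

R is at the origin; RL is horizontal with |RL| = 66.4 and L in +x, so L = (66.4, 0). RW runs at 98.0° with |RW| = 26.8, so W = (-3.7298, 26.539). K is determined by |WK| = 62.9 and |KL| = 81.7 together: it lies at the intersection of circle(W, 62.9) and circle(L, 81.7). With |WL| = 74.983, the foot of the radical line on WL is 19.365 from W and the perpendicular offset is √(62.9² − 19.365²) = 59.845. Taking the left-of-WL solution: K = (35.562, 75.657).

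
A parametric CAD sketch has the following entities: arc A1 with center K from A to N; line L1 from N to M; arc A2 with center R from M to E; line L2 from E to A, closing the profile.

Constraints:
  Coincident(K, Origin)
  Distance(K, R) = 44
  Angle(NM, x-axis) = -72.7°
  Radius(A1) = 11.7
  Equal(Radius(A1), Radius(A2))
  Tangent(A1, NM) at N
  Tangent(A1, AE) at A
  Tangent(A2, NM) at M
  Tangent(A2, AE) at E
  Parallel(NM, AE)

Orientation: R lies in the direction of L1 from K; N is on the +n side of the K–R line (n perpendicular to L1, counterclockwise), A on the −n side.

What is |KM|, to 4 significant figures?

45.53

Tangency of A1 to both parallel lines with radius 11.7 puts N and A at K ± 11.7·n: N = (11.17, 3.479), A = (-11.17, -3.479). Equal radii place M and E the same way about R: M = R + 11.7·n = (24.26, -38.53), E = R − 11.7·n = (1.914, -45.49). Then |KM| = |M − K| = 45.53.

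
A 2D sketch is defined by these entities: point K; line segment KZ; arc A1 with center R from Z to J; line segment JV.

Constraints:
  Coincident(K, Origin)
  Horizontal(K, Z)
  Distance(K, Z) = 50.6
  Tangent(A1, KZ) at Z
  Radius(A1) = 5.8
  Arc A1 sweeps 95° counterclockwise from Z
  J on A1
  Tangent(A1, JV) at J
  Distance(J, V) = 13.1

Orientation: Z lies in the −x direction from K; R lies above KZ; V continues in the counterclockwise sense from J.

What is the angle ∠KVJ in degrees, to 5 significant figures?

62.164°

On A1, Z sits at bearing -90° from R; a 95° counterclockwise sweep puts J at bearing 5°, so J = R + 5.8·(cos 5°, sin 5°) = (-44.822, 6.3055). A1 meets JV tangentially, so RJ is at right angles to JV, so JV runs along (−sin 5°, cos 5°); with |JV| = 13.1, V = (-45.964, 19.356). Then cos ∠KVJ = VK·VJ / (|VK||VJ|), giving 62.164°.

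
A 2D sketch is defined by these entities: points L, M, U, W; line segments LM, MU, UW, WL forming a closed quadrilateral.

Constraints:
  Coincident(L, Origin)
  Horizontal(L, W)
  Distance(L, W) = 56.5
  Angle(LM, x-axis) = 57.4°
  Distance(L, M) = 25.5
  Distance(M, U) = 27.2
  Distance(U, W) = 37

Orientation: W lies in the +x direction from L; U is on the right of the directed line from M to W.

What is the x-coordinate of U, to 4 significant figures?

19.84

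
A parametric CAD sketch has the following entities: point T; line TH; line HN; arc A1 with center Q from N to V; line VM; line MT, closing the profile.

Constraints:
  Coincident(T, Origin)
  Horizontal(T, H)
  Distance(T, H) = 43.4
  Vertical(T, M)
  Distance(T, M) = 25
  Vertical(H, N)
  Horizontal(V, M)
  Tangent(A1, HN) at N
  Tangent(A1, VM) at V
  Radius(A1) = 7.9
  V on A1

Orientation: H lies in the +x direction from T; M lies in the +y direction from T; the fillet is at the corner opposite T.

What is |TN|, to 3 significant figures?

46.6

T is at the origin; TH is horizontal with |TH| = 43.4 and H on the +x side, so H = (43.4, 0.00). T and M share the same x with |TM| = 25.0 and M on the +y side, so M = (0.00, 25.0). The virtual corner opposite T is at (43.4, 25.0). Tangency of A1 to HN means the radius QN is perpendicular to HN and A1 meets VM tangentially, so QV is at right angles to VM, with radius 7.9, so the center Q sits 7.9 in from both sides at Q = (35.5, 17.1). That places the tangent points at N = (43.4, 17.1) on HN and V = (35.5, 25.0) on VM. Then |TN| = |N − T| = 46.6.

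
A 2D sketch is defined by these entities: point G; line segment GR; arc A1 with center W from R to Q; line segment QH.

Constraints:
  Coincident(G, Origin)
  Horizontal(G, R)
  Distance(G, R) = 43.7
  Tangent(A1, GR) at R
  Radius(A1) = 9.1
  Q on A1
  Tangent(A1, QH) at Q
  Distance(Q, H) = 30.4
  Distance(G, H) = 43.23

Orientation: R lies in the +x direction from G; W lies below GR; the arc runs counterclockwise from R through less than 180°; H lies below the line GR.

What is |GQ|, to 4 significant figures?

35.62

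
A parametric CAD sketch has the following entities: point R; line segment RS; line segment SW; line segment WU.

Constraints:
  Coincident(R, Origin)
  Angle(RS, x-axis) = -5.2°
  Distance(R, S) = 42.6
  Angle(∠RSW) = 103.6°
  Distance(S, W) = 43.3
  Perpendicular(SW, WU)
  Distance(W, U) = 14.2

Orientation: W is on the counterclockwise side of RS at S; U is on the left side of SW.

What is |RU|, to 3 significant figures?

59.9

R is at the origin; RS runs at -5.2° with length 42.6, so S = 42.6·(cos -5.2°, sin -5.2°) = (42.4, -3.86). ∠RSW = 103.6°, so SW runs at -5.2° + (180° − 103.6°) = 71.2° from the x-axis; with |SW| = 43.3, W = S + 43.3·(cos 71.2°, sin 71.2°) = (56.4, 37.1). The perpendicularity gives WU at right angles to SW; with |WU| = 14.2 on the left of SW, U = W + 14.2·(-0.947, 0.322) = (42.9, 41.7). Then |RU| = |U − R| = 59.9.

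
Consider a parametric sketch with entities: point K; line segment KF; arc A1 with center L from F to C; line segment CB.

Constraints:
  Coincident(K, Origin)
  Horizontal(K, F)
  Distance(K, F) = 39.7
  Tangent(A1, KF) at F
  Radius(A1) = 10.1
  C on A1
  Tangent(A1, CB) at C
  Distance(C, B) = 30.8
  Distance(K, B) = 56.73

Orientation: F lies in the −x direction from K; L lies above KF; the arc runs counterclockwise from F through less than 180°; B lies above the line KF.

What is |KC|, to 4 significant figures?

32.48

Checks: K = (0.00, 0.00) ✓; |LC| = 10.10 ✓; ∠(LC, CB) = 90.00° ✓; |CB| = 30.80 ✓; |KB| = 56.73 ✓.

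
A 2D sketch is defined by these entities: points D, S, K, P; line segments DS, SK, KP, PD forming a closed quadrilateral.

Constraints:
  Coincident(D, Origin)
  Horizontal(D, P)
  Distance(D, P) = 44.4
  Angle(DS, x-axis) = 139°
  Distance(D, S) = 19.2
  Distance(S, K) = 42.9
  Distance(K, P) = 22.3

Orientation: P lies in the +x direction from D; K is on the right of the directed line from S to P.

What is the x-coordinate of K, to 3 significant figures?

23.4

Checks: |SK| = 42.90 ✓; |KP| = 22.30 ✓.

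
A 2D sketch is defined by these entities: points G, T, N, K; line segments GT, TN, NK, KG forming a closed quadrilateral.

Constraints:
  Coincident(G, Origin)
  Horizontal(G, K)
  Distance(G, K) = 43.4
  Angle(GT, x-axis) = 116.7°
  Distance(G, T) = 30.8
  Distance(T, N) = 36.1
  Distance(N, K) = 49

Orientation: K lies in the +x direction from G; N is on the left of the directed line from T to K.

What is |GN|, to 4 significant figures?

46.55

Checks: |TN| = 36.10 ✓; |NK| = 49.00 ✓.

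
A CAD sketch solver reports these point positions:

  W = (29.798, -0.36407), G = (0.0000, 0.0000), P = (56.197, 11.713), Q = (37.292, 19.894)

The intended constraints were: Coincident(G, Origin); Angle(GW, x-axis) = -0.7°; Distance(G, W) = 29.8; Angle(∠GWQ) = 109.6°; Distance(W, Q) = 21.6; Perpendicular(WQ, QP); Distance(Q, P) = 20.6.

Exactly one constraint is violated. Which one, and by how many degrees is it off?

Perpendicular(WQ, QP) — off by 3.10°.

G = (0.00, 0.00) ✓; GW at -0.7000° ✓; |GW| = 29.80 ✓; ∠GWQ = 109.6° ✓; |WQ| = 21.60 ✓; ∠(WQ, QP) = 93.10° ✗; |QP| = 20.60 ✓.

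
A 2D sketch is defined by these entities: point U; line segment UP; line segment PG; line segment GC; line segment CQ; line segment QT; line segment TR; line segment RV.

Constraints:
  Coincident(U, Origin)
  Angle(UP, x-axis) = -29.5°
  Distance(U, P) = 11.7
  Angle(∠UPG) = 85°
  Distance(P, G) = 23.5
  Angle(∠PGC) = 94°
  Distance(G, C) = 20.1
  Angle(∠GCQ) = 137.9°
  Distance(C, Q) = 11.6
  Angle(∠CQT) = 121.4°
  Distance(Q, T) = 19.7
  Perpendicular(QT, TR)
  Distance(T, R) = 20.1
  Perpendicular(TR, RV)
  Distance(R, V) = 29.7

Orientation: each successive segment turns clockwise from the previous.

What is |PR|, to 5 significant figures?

6.9382

∠CQT = 121.4° gives QT at 48.800° from the x-axis; with |QT| = 19.7, T = (-10.939, 10.965). QT is perpendicular to TR, so TR runs at -41.200°; with |TR| = 20.1, R = (4.1847, -2.2747). Then |PR| = |R − P| = 6.9382.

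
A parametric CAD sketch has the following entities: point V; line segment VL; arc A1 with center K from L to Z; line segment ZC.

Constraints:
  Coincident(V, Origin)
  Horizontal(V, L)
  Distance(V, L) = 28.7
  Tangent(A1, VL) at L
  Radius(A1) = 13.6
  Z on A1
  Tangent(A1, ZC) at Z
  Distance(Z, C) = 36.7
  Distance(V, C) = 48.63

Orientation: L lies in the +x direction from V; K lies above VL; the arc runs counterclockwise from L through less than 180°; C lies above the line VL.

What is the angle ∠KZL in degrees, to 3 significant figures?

20.1°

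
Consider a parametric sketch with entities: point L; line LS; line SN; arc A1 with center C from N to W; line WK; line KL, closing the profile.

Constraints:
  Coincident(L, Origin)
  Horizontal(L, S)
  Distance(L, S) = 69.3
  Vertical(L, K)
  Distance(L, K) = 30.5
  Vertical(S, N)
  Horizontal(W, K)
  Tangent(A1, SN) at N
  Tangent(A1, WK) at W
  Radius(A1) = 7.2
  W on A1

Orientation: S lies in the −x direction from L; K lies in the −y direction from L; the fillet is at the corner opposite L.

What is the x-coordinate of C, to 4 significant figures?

-62.10

LK is vertical with |LK| = 30.5 and K on the −y side, so K = (0.000, -30.50). The virtual corner opposite L is at (-69.30, -30.50). The tangent condition forces CN to be normal to SN and the tangent condition forces CW to be normal to WK, with radius 7.2, so the center C sits 7.2 in from both sides at C = (-62.10, -23.30). So C.x = -62.10.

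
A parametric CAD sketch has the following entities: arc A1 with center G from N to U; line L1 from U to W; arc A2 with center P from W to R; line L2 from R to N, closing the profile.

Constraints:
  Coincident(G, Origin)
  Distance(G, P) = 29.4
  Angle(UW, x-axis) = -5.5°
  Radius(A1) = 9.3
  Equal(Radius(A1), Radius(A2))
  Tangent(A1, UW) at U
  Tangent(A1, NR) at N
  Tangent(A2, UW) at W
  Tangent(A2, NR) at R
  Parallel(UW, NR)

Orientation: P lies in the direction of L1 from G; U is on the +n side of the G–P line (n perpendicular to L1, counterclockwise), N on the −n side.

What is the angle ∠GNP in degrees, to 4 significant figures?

72.45°

The slot axis is L1's direction at -5.5°, so u = (cos -5.5°, sin -5.5°) = (0.9954, -0.09585) and n = (−sin -5.5°, cos -5.5°) = (0.09585, 0.9954). G is at the origin and P lies 29.4 along u from G, so P = 29.4·u = (29.26, -2.818). Tangency of A1 to both parallel lines with radius 9.3 puts U and N at G ± 9.3·n: U = (0.8914, 9.257), N = (-0.8914, -9.257). Then cos ∠GNP = NG·NP / (|NG||NP|), giving 72.45°.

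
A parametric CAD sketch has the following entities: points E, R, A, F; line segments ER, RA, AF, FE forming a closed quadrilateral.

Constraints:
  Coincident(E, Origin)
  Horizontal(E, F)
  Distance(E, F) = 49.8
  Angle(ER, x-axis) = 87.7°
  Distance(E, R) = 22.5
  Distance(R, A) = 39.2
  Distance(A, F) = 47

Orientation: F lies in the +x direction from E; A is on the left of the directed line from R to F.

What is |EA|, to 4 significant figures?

55.45

Checks: ER at 87.70° ✓; |RA| = 39.20 ✓; |AF| = 47.00 ✓.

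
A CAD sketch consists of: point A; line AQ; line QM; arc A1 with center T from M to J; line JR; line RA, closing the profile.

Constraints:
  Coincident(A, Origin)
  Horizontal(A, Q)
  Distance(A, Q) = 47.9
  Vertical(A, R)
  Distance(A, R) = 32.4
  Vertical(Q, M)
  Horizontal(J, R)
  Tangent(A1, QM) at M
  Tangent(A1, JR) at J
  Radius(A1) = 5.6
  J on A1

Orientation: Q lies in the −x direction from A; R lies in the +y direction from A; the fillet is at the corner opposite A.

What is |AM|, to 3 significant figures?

54.9

A is at the origin; A and Q share the same y with |AQ| = 47.9 and Q on the −x side, so Q = (-47.9, 0.00). A and R share the same x with |AR| = 32.4 and R on the +y side, so R = (0.00, 32.4). The virtual corner opposite A is at (-47.9, 32.4). A1 meets QM tangentially, so TM is at right angles to QM and the tangent condition forces TJ to be normal to JR, with radius 5.6, so the center T sits 5.6 in from both sides at T = (-42.3, 26.8). That places the tangent points at M = (-47.9, 26.8) on QM and J = (-42.3, 32.4) on JR. Then |AM| = |M − A| = 54.9.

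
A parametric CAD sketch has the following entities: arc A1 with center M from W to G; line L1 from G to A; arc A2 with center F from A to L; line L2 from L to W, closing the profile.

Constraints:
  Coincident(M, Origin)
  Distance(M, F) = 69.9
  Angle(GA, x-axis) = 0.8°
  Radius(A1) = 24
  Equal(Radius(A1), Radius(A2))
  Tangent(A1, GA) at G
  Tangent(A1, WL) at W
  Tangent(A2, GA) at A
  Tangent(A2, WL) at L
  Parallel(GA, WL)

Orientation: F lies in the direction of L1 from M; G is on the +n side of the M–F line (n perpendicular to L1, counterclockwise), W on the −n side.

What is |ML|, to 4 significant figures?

73.91

The slot axis is L1's direction at 0.8°, so u = (cos 0.8°, sin 0.8°) = (0.9999, 0.01396) and n = (−sin 0.8°, cos 0.8°) = (-0.01396, 0.9999). M is at the origin and F lies 69.9 along u from M, so F = 69.9·u = (69.89, 0.9760). Tangency of A1 to both parallel lines with radius 24.0 puts G and W at M ± 24.0·n: G = (-0.3351, 24.00), W = (0.3351, -24.00). Equal radii place A and L the same way about F: A = F + 24.0·n = (69.56, 24.97), L = F − 24.0·n = (70.23, -23.02). Then |ML| = |L − M| = 73.91.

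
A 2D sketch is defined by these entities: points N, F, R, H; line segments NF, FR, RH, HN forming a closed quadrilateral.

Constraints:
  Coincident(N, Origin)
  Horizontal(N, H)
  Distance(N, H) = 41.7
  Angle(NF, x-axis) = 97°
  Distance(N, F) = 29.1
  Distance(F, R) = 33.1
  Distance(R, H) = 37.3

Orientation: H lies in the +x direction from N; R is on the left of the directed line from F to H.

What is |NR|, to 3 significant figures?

45.5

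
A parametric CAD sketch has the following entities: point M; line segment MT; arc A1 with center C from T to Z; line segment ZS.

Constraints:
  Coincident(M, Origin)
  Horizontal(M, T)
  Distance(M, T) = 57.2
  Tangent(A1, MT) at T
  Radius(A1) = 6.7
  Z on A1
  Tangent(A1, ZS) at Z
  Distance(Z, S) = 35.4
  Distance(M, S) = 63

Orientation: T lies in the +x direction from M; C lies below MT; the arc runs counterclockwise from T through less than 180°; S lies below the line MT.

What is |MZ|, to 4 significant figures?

50.89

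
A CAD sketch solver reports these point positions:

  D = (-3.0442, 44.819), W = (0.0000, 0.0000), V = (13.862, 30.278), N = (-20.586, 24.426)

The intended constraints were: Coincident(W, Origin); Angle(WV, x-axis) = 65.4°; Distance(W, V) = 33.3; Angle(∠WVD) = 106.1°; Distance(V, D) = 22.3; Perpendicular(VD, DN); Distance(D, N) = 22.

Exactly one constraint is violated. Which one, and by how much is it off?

Distance(D, N) = 22 — off by 4.90.

W = (0.00, 0.00) ✓; WV at 65.40° ✓; |WV| = 33.30 ✓; ∠WVD = 106.1° ✓; |VD| = 22.30 ✓; ∠(VD, DN) = 90.00° ✓; |DN| = 26.90 ✗.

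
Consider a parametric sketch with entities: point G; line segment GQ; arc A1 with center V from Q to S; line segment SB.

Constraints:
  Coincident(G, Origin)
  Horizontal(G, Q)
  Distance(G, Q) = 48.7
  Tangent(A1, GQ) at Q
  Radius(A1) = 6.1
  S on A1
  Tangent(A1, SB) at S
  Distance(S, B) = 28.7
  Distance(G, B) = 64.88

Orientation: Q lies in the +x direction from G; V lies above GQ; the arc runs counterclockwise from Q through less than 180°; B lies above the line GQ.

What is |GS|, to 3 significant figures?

55.1

Checks: |VS| = 6.100 ✓; ∠(VS, SB) = 90.00° ✓; |SB| = 28.70 ✓; |GB| = 64.88 ✓.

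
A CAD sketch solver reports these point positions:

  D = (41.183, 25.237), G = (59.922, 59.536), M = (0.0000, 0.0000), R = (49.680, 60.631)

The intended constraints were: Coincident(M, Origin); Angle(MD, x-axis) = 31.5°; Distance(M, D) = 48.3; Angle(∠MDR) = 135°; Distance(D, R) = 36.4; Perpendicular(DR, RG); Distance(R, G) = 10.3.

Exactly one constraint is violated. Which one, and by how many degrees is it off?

Perpendicular(DR, RG) — off by 7.40°.

M = (0.00, 0.00) ✓; MD at 31.50° ✓; |MD| = 48.30 ✓; ∠MDR = 135.0° ✓; |DR| = 36.40 ✓; ∠(DR, RG) = 82.60° ✗; |RG| = 10.30 ✓.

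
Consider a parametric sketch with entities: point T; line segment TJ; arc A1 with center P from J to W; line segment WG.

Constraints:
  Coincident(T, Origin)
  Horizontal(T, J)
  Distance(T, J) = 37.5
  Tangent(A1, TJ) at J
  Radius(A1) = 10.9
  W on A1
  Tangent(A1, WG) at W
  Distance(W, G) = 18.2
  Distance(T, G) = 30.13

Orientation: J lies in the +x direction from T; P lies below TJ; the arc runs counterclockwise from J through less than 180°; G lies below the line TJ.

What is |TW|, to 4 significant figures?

28.35

Checks: |PW| = 10.90 ✓; ∠(PW, WG) = 90.00° ✓; |WG| = 18.20 ✓; |TG| = 30.13 ✓.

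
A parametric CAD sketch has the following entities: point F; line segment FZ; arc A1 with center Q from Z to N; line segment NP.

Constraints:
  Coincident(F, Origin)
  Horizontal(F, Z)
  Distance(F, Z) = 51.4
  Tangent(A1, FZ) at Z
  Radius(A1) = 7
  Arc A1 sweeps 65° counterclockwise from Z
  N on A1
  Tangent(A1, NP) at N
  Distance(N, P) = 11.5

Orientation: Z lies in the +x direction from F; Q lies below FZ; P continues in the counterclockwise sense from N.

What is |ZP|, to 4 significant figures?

18.30

On A1, Z sits at bearing 90° from Q; a 65° counterclockwise sweep puts N at bearing 155°, so N = Q + 7.0·(cos 155°, sin 155°) = (45.06, -4.042). Since A1 is tangent to NP there, QN ⟂ NP, so NP runs along (−sin 155°, cos 155°); with |NP| = 11.5, P = (40.20, -14.46). Then |ZP| = |P − Z| = 18.30.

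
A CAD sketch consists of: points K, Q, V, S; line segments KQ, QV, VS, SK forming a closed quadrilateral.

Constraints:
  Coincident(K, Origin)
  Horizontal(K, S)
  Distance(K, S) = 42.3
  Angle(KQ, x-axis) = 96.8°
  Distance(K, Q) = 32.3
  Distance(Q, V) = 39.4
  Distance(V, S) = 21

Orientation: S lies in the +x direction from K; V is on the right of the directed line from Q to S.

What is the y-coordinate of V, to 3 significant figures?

1.79

K is at the origin; K and S share the same y with |KS| = 42.3 and S in +x, so S = (42.3, 0). KQ runs at 96.8° with |KQ| = 32.3, so Q = (-3.82, 32.1). V is determined by |QV| = 39.4 and |VS| = 21.0 together: it lies at the intersection of circle(Q, 39.4) and circle(S, 21.0). With |QS| = 56.2, the foot of the radical line on QS is 38.0 from Q and the perpendicular offset is √(39.4² − 38.0²) = 10.5. Taking the right-of-QS solution: V = (21.4, 1.79).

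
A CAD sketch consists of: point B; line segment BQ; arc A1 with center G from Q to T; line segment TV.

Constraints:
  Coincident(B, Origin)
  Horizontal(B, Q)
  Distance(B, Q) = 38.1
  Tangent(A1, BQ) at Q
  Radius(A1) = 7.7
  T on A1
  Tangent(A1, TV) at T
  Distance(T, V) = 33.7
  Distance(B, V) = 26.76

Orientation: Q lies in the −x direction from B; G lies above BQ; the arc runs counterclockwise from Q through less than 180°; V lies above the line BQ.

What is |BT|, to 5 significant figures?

32.852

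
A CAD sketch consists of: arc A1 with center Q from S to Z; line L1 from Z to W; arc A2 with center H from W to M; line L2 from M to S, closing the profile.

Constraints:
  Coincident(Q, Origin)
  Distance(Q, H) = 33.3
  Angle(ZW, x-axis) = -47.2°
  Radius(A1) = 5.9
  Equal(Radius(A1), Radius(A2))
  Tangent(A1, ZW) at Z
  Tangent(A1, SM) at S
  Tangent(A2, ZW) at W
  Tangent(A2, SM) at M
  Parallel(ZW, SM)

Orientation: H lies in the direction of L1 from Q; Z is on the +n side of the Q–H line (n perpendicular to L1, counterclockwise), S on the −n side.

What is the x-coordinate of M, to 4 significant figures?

18.30

Tangency of A1 to both parallel lines with radius 5.9 puts Z and S at Q ± 5.9·n: Z = (4.329, 4.009), S = (-4.329, -4.009). Equal radii place W and M the same way about H: W = H + 5.9·n = (26.95, -20.42), M = H − 5.9·n = (18.30, -28.44). So M.x = 18.30.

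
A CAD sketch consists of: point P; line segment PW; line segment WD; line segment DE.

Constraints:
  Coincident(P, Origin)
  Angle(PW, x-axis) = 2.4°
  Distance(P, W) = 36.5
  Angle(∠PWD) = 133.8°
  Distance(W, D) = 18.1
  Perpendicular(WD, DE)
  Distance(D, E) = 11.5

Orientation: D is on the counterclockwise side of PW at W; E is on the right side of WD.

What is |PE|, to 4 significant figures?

57.55

P is at the origin; PW runs at 2.4° with length 36.5, so W = 36.5·(cos 2.4°, sin 2.4°) = (36.47, 1.528). ∠PWD = 133.8°, so WD runs at 2.4° + (180° − 133.8°) = 48.60° from the x-axis; with |WD| = 18.1, D = W + 18.1·(cos 48.60°, sin 48.60°) = (48.44, 15.11). WD ⟂ DE; with |DE| = 11.5 on the right of WD, E = D + 11.5·(0.7501, -0.6613) = (57.06, 7.500). Then |PE| = |E − P| = 57.55.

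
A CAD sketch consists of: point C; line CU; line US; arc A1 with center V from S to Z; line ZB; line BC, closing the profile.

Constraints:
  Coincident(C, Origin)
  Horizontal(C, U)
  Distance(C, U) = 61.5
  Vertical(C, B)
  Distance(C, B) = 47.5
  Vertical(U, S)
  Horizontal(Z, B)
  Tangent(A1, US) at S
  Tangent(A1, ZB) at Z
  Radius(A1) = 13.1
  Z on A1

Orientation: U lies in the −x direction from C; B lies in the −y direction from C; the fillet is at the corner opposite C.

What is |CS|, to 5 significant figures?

70.467

The virtual corner opposite C is at (-61.500, -47.500). Since A1 is tangent to US there, VS ⟂ US and tangency of A1 to ZB means the radius VZ is perpendicular to ZB, with radius 13.1, so the center V sits 13.1 in from both sides at V = (-48.400, -34.400). That places the tangent points at S = (-61.500, -34.400) on US and Z = (-48.400, -47.500) on ZB. Then |CS| = |S − C| = 70.467.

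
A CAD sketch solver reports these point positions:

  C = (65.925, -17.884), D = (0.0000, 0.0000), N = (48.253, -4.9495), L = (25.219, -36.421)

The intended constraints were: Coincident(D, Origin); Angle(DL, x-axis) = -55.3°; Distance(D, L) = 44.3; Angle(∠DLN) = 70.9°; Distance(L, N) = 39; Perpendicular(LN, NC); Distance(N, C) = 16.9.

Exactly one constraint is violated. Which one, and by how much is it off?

Distance(N, C) = 16.9 — off by 5.00.

D = (0.00, 0.00) ✓; DL at -55.30° ✓; |DL| = 44.30 ✓; ∠DLN = 70.90° ✓; |LN| = 39.00 ✓; ∠(LN, NC) = 90.00° ✓; |NC| = 21.90 ✗.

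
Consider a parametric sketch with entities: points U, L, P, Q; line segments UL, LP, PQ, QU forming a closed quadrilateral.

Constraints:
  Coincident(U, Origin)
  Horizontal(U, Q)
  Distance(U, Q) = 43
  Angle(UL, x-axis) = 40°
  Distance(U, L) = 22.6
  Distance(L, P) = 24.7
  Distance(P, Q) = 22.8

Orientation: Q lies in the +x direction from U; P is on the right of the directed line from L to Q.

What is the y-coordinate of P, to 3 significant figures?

-9.65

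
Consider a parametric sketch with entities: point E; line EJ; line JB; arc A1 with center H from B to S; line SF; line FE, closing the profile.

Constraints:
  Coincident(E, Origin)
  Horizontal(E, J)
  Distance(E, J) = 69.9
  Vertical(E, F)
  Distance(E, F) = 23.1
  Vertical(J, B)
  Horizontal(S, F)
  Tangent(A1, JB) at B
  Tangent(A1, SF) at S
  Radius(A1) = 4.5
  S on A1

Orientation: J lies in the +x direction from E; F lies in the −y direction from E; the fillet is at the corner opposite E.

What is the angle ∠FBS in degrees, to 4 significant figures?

41.32°

E is at the origin; E and J share the same y with |EJ| = 69.9 and J on the +x side, so J = (69.90, 0.000). E and F share the same x with |EF| = 23.1 and F on the −y side, so F = (0.000, -23.10). The virtual corner opposite E is at (69.90, -23.10). A1 meets JB tangentially, so HB is at right angles to JB and A1 meets SF tangentially, so HS is at right angles to SF, with radius 4.5, so the center H sits 4.5 in from both sides at H = (65.40, -18.60). That places the tangent points at B = (69.90, -18.60) on JB and S = (65.40, -23.10) on SF. Then cos ∠FBS = BF·BS / (|BF||BS|), giving 41.32°.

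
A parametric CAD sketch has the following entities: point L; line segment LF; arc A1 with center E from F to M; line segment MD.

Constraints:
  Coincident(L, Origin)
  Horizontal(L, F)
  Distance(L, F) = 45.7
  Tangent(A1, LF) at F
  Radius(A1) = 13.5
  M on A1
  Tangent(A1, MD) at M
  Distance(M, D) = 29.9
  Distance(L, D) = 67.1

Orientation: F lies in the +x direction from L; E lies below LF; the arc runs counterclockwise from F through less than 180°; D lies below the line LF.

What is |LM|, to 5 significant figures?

39.484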